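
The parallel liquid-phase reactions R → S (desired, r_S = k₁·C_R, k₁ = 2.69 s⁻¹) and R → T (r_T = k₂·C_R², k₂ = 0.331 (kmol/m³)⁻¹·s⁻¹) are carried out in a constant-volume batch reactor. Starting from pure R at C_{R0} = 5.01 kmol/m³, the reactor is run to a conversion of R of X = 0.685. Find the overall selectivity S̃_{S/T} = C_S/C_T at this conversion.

2.53

C_R = C_{R0}(1−X) = 1.578 kmol/m³.
Along a PFR/batch, dC_S/dC_R = −r_S/(r_S+r_T) = −k₁/(k₁+k₂·C_R).
Integrating from C_{R0} to C_R: C_S = (2.69/0.331)·ln[(2.69+0.331·5.01)/(2.69+0.331·1.58)] = 8.127·ln(4.348/3.212) = 2.461 kmol/m³.
C_T = (C_{R0}−C_R)−C_S = 0.9712 kmol/m³; S̃_{S/T} = 2.461/0.9712 = 2.53.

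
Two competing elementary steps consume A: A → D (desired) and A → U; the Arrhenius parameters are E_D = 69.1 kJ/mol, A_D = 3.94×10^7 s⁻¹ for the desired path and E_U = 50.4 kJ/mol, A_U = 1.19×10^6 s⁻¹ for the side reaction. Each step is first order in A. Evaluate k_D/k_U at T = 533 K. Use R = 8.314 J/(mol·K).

0.487

k_D/k_U = (A_D/A_U)·exp[−(E_D−E_U)/(RT)] = (A_D/A_U)·exp[(E_U−E_D)/(RT)].
(E_U−E_D)/(RT) = (50.4−69.1)×10³/(8.314×533) = -18700/4431 = -4.220.
k_D/k_U = (3.94×10^7/1.19×10^6)·exp(-4.220) = 33.11 × 0.01470 = 0.487.
Since E_D > E_U, raising the temperature improves selectivity toward D.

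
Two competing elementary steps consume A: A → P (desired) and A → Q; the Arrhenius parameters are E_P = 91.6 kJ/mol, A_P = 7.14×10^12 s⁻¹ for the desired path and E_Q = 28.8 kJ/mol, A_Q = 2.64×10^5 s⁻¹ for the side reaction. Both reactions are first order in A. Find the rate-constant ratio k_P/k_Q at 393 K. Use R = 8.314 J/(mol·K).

k_P/k_Q = (A_P/A_Q)·exp[−(E_P−E_Q)/(RT)] = (A_P/A_Q)·exp[(E_Q−E_P)/(RT)].
(E_Q−E_P)/(RT) = (28.8−91.6)×10³/(8.314×393) = -62800/3267 = -19.22.
k_P/k_Q = (7.14×10^12/2.64×10^5)·exp(-19.22) = 2.705×10^7 × 4.496×10^-9 = 0.122.

0.122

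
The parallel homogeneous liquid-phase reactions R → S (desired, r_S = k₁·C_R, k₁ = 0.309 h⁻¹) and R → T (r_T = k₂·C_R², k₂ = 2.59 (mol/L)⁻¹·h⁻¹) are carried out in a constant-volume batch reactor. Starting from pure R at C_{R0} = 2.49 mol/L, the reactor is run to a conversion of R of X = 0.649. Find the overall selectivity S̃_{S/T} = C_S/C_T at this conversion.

0.0768

C_R = C_{R0}(1−X) = 0.8740 mol/L.
Along a PFR/batch, dC_S/dC_R = −r_S/(r_S+r_T) = −k₁/(k₁+k₂·C_R).
Integrating from C_{R0} to C_R: C_S = (0.309/2.59)·ln[(0.309+2.59·2.49)/(0.309+2.59·0.874)] = 0.1193·ln(6.758/2.573) = 0.1152 mol/L.
C_T = (C_{R0}−C_R)−C_S = 1.501 mol/L; S̃_{S/T} = 0.1152/1.501 = 0.0768.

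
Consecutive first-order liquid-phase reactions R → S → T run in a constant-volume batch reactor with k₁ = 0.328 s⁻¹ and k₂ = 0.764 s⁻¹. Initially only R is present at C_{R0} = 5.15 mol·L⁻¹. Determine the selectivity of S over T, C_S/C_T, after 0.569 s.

4.14

Solving the coupled first-order balances gives C_S(t) = [k₁/(k₂−k₁)]·C_{R0}·(e^(−k₁t) − e^(−k₂t)).
e^(−k₁t) = e^(−0.328×0.569) = e^(−0.1866) = 0.8297; e^(−k₂t) = e^(−0.4347) = 0.6474.
C_S = 0.328×5.15/(0.764−0.328) × (0.8297−0.6474) = 3.874×0.1823 = 0.7063 mol·L⁻¹.
C_R = C_{R0}e^(−k₁t) = 4.273 mol·L⁻¹, so C_T = C_{R0}−C_R−C_S = 0.1705 mol·L⁻¹; C_S/C_T = 4.14.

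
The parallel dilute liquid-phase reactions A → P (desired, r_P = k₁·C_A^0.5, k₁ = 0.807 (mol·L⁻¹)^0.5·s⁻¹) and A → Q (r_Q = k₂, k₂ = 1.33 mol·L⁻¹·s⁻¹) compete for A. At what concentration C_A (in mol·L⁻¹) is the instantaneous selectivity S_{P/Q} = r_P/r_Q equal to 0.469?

S_{P/Q} = (k₁/k₂)·C_A^0.5 ⇒ C_A = (S·k₂/k₁)^(2).
= (0.469×1.33/0.807)^(2) = (0.7729)^(2) = 0.597 mol·L⁻¹.

0.597 mol·L⁻¹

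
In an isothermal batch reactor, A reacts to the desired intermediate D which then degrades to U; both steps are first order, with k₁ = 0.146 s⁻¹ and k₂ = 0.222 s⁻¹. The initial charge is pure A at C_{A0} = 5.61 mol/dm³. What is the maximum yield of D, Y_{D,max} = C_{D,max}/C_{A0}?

For a first-order series the maximum intermediate yield is C_{D,max}/C_{A0} = (k₁/k₂)^[k₂/(k₂−k₁)].
= (0.146/0.222)^(0.222/(0.222−0.146)) = (0.6577)^(2.921) = 0.2940.

0.294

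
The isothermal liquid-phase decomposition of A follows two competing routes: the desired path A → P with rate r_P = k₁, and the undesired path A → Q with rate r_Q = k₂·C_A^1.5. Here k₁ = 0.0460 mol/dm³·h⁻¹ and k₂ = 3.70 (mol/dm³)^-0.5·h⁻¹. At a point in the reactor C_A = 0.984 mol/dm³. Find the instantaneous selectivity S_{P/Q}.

0.0127

S_{P/Q} = r_P/r_Q = (k₁)/(k₂·C_A^1.5) = (k₁/k₂)·C_A^-1.5.
= (0.0460) / (3.70×0.9840^1.5) = 0.04600/3.612 = 0.0127.
The undesired path is higher order in A, so low C_A (CSTR or dilute feed) favours P.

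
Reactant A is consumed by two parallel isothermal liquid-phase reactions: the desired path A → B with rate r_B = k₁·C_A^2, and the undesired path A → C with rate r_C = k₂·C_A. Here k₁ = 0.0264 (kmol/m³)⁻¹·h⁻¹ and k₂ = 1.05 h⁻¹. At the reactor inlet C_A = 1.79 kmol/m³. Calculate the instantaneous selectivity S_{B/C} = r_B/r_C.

0.0450

S_{B/C} = r_B/r_C = (k₁·C_A^2)/(k₂·C_A) = (k₁/k₂)·C_A.
= (0.0264×1.790^2) / (1.05×1.790) = 0.08459/1.880 = 0.0450.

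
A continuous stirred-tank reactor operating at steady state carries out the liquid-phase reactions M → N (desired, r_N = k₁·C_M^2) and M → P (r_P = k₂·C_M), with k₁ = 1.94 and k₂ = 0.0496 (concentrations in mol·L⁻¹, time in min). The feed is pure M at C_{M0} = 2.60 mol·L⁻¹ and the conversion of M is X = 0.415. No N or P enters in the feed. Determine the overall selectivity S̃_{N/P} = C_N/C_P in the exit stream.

Exit C_M = C_{M0}(1−X) = 2.60×0.585 = 1.521 mol·L⁻¹.
A CSTR operates uniformly at the exit composition, giving r_N = 4.488 and r_P = 0.07544 (each k·C_M^n at C_M = 1.521).
Overall selectivity = C_N/C_P = r_Nτ/(r_Pτ) = r_N/r_P = 59.5.

59.5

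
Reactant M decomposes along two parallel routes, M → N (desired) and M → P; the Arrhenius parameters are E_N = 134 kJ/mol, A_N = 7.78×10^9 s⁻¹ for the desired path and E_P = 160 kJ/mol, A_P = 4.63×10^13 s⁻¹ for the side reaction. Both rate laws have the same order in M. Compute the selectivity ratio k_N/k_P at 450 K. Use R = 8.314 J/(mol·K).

Since both paths have the same order in M, the concentration cancels and S_{N/P} = k_N/k_P = (A_N/A_P)·exp[(E_P−E_N)/(RT)].
(E_P−E_N)/(RT) = (160−134)×10³/(8.314×450) = 26000/3741 = 6.949.
k_N/k_P = (7.78×10^9/4.63×10^13)·exp(6.949) = 1.680×10^-4 × 1043 = 0.175.
Since E_N < E_P, lowering the temperature improves selectivity toward N.

0.175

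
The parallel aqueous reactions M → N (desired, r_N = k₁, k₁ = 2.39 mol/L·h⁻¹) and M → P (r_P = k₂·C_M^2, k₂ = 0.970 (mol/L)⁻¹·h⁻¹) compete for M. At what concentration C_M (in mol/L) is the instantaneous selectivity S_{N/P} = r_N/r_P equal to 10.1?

S_{N/P} = (k₁/k₂)·C_M^-2 ⇒ C_M = (S·k₂/k₁)^(-0.5).
= (10.1×0.970/2.39)^(-0.5) = (4.099)^(-0.5) = 0.494 mol/L.

0.494 mol/L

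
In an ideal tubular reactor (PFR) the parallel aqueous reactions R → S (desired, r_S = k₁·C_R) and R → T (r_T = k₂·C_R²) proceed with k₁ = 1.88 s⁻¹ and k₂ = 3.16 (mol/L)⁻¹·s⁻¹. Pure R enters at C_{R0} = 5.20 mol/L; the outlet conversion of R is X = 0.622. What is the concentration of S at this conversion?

C_R = C_{R0}(1−X) = 1.966 mol/L.
Along a PFR/batch, dC_S/dC_R = −r_S/(r_S+r_T) = −k₁/(k₁+k₂·C_R).
Integrating from C_{R0} to C_R: C_S = (1.88/3.16)·ln[(1.88+3.16·5.20)/(1.88+3.16·1.97)] = 0.5949·ln(18.31/8.091) = 0.4859 mol/L.

0.486 mol/L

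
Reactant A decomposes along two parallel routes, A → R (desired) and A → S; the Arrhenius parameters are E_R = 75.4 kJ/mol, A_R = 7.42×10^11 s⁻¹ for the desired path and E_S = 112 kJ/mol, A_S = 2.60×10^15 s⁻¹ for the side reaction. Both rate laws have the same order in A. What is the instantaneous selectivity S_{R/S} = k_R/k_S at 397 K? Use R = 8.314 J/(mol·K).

k_R/k_S = (A_R/A_S)·exp[−(E_R−E_S)/(RT)] = (A_R/A_S)·exp[(E_S−E_R)/(RT)].
(E_S−E_R)/(RT) = (112−75.4)×10³/(8.314×397) = 36600/3301 = 11.09.
k_R/k_S = (7.42×10^11/2.60×10^15)·exp(11.09) = 2.854×10^-4 × 65428 = 18.7.
Since E_R < E_S, lowering the temperature improves selectivity toward R.

18.7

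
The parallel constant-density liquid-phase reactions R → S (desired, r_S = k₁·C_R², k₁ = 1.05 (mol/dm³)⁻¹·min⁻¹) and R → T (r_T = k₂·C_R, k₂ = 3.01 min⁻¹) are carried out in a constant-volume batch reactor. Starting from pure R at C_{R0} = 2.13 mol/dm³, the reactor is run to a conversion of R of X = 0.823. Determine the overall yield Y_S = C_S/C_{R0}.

C_R = C_{R0}(1−X) = 0.3770 mol/dm³.
Along a PFR/batch, dC_T/dC_R = −r_T/(r_S+r_T) = −k₂/(k₂+k₁·C_R).
Integrating from C_{R0} to C_R: C_T = (3.01/1.05)·ln[(3.01+1.05·2.13)/(3.01+1.05·0.377)] = 2.867·ln(5.246/3.406) = 1.239 mol/dm³.
Then C_S = (C_{R0}−C_R) − C_T = 1.753 − 1.239 = 0.5144 mol/dm³.
Y_S = C_S/C_{R0} = 0.5144/2.13 = 0.242.

0.242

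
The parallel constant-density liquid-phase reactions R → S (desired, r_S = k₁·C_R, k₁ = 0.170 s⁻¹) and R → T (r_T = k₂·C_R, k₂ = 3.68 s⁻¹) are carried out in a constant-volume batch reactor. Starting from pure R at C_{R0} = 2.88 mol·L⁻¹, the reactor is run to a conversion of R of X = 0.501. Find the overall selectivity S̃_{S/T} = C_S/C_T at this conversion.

C_R = C_{R0}(1−X) = 1.437 mol·L⁻¹.
Both paths are first order in R, so the instantaneous fraction to S is constant: dC_S/d(−C_R) = k₁/(k₁+k₂) = 0.04416.
C_S = 0.04416·(C_{R0}−C_R) = 0.04416×1.443 = 0.0637 mol·L⁻¹.
C_T = (C_{R0}−C_R)−C_S = 1.379 mol·L⁻¹; S̃_{S/T} = 0.06371/1.379 = 0.0462.

0.0462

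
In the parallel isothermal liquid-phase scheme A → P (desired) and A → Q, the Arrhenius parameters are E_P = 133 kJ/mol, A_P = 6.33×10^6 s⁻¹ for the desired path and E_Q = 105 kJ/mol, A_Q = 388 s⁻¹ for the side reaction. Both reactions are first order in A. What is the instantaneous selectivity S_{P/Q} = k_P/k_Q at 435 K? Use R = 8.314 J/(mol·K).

With equal orders, S_{P/Q} = k_P/k_Q = (A_P/A_Q)·exp[(E_Q−E_P)/(RT)].
(E_Q−E_P)/(RT) = (105−133)×10³/(8.314×435) = -28000/3617 = -7.742.
k_P/k_Q = (6.33×10^6/388)·exp(-7.742) = 16314 × 4.342×10^-4 = 7.08.

7.08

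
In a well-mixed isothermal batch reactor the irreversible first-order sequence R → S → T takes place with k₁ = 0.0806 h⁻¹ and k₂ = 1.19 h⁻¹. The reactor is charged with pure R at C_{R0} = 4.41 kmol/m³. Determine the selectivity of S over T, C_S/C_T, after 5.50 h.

The intermediate concentration in a first-order A→B→C sequence is C_S = k₁C_{R0}(e^(−k₁t) − e^(−k₂t))/(k₂−k₁).
e^(−k₁t) = e^(−0.0806×5.50) = e^(−0.4433) = 0.6419; e^(−k₂t) = e^(−6.545) = 0.001437.
C_S = 0.0806×4.41/(1.19−0.0806) × (0.6419−0.001437) = 0.3204×0.6405 = 0.2052 kmol/m³.
C_R = C_{R0}e^(−k₁t) = 2.831 kmol/m³, so C_T = C_{R0}−C_R−C_S = 1.374 kmol/m³; C_S/C_T = 0.149.

0.149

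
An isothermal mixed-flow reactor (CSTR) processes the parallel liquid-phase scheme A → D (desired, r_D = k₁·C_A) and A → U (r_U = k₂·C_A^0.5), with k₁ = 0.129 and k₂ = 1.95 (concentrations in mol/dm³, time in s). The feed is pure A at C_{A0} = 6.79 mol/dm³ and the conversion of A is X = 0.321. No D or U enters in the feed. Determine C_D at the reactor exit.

0.271 mol/dm³

Exit C_A = C_{A0}(1−X) = 6.79×0.679 = 4.610 mol/dm³.
A CSTR operates uniformly at the exit composition, giving r_D = 0.5947 and r_U = 4.187 (each k·C_A^n at C_A = 4.610).
Fraction of consumed A going to D: r_D/(r_D+r_U) = 0.1244.
C_D = 0.1244·C_{A0}·X = 0.1244×6.79×0.321 = 0.271 mol/dm³.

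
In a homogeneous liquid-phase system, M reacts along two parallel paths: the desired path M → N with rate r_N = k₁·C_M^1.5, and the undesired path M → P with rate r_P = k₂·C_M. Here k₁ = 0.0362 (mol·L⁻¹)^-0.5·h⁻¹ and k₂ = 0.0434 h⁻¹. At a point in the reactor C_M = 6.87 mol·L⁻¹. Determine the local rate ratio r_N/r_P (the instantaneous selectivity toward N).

2.19

S_{N/P} = r_N/r_P = (k₁·C_M^1.5)/(k₂·C_M) = (k₁/k₂)·C_M^0.5.
= (0.0362×6.870^1.5) / (0.0434×6.870) = 0.6518/0.2982 = 2.19.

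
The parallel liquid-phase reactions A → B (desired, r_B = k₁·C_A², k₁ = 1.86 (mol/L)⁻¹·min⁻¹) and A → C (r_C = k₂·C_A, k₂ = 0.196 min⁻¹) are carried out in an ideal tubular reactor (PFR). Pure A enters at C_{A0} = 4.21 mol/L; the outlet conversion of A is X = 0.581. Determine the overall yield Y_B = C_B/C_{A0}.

C_A = C_{A0}(1−X) = 1.764 mol/L.
Along a PFR/batch, dC_C/dC_A = −r_C/(r_B+r_C) = −k₂/(k₂+k₁·C_A).
Integrating from C_{A0} to C_A: C_C = (0.196/1.86)·ln[(0.196+1.86·4.21)/(0.196+1.86·1.76)] = 0.1054·ln(8.027/3.477) = 0.08816 mol/L.
Then C_B = (C_{A0}−C_A) − C_C = 2.446 − 0.08816 = 2.358 mol/L.
Y_B = C_B/C_{A0} = 2.358/4.21 = 0.560.

0.560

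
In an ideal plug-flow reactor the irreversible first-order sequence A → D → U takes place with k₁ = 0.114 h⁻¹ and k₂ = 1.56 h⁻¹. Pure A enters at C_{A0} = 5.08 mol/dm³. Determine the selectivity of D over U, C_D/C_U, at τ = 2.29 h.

0.342

The intermediate concentration in a first-order A→B→C sequence is C_D = k₁C_{A0}(e^(−k₁τ) − e^(−k₂τ))/(k₂−k₁).
e^(−k₁τ) = e^(−0.114×2.29) = e^(−0.2611) = 0.7702; e^(−k₂τ) = e^(−3.572) = 0.02809.
C_D = 0.114×5.08/(1.56−0.114) × (0.7702−0.02809) = 0.4005×0.7421 = 0.2972 mol/dm³.
C_A = C_{A0}e^(−k₁τ) = 3.913 mol/dm³, so C_U = C_{A0}−C_A−C_D = 0.8700 mol/dm³; C_D/C_U = 0.342.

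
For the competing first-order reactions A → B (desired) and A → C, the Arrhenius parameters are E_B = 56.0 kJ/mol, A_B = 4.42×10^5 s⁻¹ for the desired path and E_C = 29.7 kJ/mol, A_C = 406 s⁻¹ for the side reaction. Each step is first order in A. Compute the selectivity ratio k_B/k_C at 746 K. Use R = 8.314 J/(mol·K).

k_B/k_C = (A_B/A_C)·exp[−(E_B−E_C)/(RT)] = (A_B/A_C)·exp[(E_C−E_B)/(RT)].
(E_C−E_B)/(RT) = (29.7−56.0)×10³/(8.314×746) = -26300/6202 = -4.240.
k_B/k_C = (4.42×10^5/406)·exp(-4.240) = 1089 × 0.01440 = 15.7.
Since E_B > E_C, raising the temperature improves selectivity toward B.

15.7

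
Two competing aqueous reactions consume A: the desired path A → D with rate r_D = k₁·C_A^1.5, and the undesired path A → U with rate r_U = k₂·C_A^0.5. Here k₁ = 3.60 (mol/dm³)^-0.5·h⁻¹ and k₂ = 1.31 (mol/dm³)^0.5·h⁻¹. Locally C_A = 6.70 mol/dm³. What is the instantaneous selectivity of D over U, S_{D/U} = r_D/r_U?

18.4

S_{D/U} = r_D/r_U = (k₁·C_A^1.5)/(k₂·C_A^0.5) = (k₁/k₂)·C_A.
= (3.60×6.700^1.5) / (1.31×6.700^0.5) = 62.43/3.391 = 18.4.
Since the desired path is higher order in A, keeping C_A high (PFR or concentrated feed) favours D.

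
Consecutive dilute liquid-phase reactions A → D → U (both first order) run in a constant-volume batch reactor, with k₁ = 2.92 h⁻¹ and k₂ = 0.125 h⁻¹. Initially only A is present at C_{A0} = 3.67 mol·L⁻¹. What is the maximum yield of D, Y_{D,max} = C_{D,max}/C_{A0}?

0.869

At the optimum, C_{D,max}/C_{A0} = (k₁/k₂)^[k₂/(k₂−k₁)].
= (2.92/0.125)^(0.125/(0.125−2.92)) = (23.36)^(-0.04472) = 0.8686.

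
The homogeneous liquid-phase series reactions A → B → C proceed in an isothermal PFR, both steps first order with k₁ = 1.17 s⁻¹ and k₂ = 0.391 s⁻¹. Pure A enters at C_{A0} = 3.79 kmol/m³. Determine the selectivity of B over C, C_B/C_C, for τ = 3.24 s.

The intermediate concentration in a first-order A→B→C sequence is C_B = k₁C_{A0}(e^(−k₁τ) − e^(−k₂τ))/(k₂−k₁).
e^(−k₁τ) = e^(−1.17×3.24) = e^(−3.791) = 0.02258; e^(−k₂τ) = e^(−1.267) = 0.2817.
C_B = 1.17×3.79/(0.391−1.17) × (0.02258−0.2817) = (-5.692)×(-0.2591) = 1.475 kmol/m³.
C_A = C_{A0}e^(−k₁τ) = 0.08557 kmol/m³, so C_C = C_{A0}−C_A−C_B = 2.229 kmol/m³; C_B/C_C = 0.662.

0.662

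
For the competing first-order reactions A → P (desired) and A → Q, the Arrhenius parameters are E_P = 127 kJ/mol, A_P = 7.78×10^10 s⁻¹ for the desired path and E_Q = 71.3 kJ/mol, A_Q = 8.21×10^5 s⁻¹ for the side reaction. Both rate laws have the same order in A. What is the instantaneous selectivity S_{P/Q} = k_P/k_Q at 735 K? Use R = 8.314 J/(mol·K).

k_P/k_Q = (A_P/A_Q)·exp[−(E_P−E_Q)/(RT)] = (A_P/A_Q)·exp[(E_Q−E_P)/(RT)].
(E_Q−E_P)/(RT) = (71.3−127)×10³/(8.314×735) = -55700/6111 = -9.115.
k_P/k_Q = (7.78×10^10/8.21×10^5)·exp(-9.115) = 94762 × 1.100×10^-4 = 10.4.
Since E_P > E_Q, raising the temperature improves selectivity toward P.

10.4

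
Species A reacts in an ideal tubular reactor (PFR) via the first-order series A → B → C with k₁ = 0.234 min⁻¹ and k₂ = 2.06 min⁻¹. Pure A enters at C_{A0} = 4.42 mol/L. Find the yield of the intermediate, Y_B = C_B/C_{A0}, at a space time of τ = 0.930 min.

0.0842

The intermediate concentration in a first-order A→B→C sequence is C_B = k₁C_{A0}(e^(−k₁τ) − e^(−k₂τ))/(k₂−k₁).
e^(−k₁τ) = e^(−0.234×0.930) = e^(−0.2176) = 0.8044; e^(−k₂τ) = e^(−1.916) = 0.1472.
C_B = 0.234×4.42/(2.06−0.234) × (0.8044−0.1472) = 0.5664×0.6572 = 0.3723 mol/L.
Y_B = C_B/C_{A0} = 0.3723/4.42 = 0.0842.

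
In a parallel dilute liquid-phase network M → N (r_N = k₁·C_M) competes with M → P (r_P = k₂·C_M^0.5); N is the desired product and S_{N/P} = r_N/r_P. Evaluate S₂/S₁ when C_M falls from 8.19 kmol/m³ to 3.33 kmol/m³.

0.638

S_{N/P} = (k₁/k₂)·C_M^0.5, so S₂/S₁ = (C_{M,2}/C_{M,1})^0.5.
= (3.33/8.19)^0.5 = (0.4066)^0.5 = 0.638.
Selectivity toward N falls as C_M falls — high-concentration operation is favoured.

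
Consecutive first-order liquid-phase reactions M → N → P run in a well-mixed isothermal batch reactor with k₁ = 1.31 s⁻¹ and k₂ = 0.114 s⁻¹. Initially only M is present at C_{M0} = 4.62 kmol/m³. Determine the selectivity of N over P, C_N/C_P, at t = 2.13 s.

5.40

For first-order series with pure M initially, C_N(t) = k₁C_{M0}/(k₂−k₁)·(e^(−k₁t) − e^(−k₂t)).
e^(−k₁t) = e^(−1.31×2.13) = e^(−2.790) = 0.06140; e^(−k₂t) = e^(−0.2428) = 0.7844.
C_N = 1.31×4.62/(0.114−1.31) × (0.06140−0.7844) = (-5.060)×(-0.7230) = 3.659 kmol/m³.
C_M = C_{M0}e^(−k₁t) = 0.2837 kmol/m³, so C_P = C_{M0}−C_M−C_N = 0.6776 kmol/m³; C_N/C_P = 5.40.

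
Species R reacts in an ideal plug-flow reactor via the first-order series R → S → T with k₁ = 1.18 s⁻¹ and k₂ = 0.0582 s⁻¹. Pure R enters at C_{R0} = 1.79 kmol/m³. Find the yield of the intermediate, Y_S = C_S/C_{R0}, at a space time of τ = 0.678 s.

0.539

For first-order series with pure R initially, C_S(τ) = k₁C_{R0}/(k₂−k₁)·(e^(−k₁τ) − e^(−k₂τ)).
e^(−k₁τ) = e^(−1.18×0.678) = e^(−0.8000) = 0.4493; e^(−k₂τ) = e^(−0.03946) = 0.9613.
C_S = 1.18×1.79/(0.0582−1.18) × (0.4493−0.9613) = (-1.883)×(-0.5120) = 0.9640 kmol/m³.
Y_S = C_S/C_{R0} = 0.9640/1.79 = 0.539.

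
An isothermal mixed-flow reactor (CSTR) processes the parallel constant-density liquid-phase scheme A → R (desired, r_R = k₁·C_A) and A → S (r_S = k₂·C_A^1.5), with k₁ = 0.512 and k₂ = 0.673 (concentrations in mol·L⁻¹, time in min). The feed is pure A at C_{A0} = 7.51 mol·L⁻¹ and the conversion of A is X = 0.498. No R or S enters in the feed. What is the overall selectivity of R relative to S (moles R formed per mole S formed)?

Exit C_A = C_{A0}(1−X) = 7.51×0.502 = 3.770 mol·L⁻¹.
Rates in a CSTR are evaluated at the outlet concentration: r_R = 0.512×3.770 = 1.930, r_S = 0.673×3.770^1.5 = 4.926.
Overall selectivity = C_R/C_S = r_Rτ/(r_Sτ) = r_R/r_S = 0.392.

0.392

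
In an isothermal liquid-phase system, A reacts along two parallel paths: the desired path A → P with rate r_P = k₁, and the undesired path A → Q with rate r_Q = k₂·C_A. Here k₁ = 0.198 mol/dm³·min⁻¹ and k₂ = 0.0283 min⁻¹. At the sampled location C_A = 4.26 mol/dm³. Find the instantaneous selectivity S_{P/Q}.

1.64

S_{P/Q} = r_P/r_Q = (k₁)/(k₂·C_A) = (k₁/k₂)·C_A⁻¹.
= (0.198) / (0.0283×4.260) = 0.1980/0.1206 = 1.64.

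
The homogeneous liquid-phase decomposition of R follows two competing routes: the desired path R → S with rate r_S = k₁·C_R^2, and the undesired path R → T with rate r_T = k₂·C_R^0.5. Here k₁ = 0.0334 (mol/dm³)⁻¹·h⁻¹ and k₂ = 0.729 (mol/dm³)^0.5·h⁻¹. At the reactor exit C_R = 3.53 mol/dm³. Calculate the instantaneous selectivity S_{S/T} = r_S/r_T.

S_{S/T} = r_S/r_T = (k₁·C_R^2)/(k₂·C_R^0.5) = (k₁/k₂)·C_R^1.5.
= (0.0334×3.530^2) / (0.729×3.530^0.5) = 0.4162/1.370 = 0.304.

0.304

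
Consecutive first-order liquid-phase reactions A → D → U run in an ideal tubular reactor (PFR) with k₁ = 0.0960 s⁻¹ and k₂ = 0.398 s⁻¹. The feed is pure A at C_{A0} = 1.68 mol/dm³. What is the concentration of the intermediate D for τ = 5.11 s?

0.257 mol/dm³

The intermediate concentration in a first-order A→B→C sequence is C_D = k₁C_{A0}(e^(−k₁τ) − e^(−k₂τ))/(k₂−k₁).
e^(−k₁τ) = e^(−0.0960×5.11) = e^(−0.4906) = 0.6123; e^(−k₂τ) = e^(−2.034) = 0.1308.
C_D = 0.0960×1.68/(0.398−0.0960) × (0.6123−0.1308) = 0.5340×0.4814 = 0.2571 mol/dm³.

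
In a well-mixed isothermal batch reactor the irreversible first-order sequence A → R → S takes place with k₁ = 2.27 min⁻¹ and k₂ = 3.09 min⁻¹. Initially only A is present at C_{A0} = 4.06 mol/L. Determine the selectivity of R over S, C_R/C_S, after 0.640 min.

For first-order series with pure A initially, C_R(t) = k₁C_{A0}/(k₂−k₁)·(e^(−k₁t) − e^(−k₂t)).
e^(−k₁t) = e^(−2.27×0.640) = e^(−1.453) = 0.2339; e^(−k₂t) = e^(−1.978) = 0.1384.
C_R = 2.27×4.06/(3.09−2.27) × (0.2339−0.1384) = 11.24×0.09551 = 1.074 mol/L.
C_A = C_{A0}e^(−k₁t) = 0.9497 mol/L, so C_S = C_{A0}−C_A−C_R = 2.037 mol/L; C_R/C_S = 0.527.

0.527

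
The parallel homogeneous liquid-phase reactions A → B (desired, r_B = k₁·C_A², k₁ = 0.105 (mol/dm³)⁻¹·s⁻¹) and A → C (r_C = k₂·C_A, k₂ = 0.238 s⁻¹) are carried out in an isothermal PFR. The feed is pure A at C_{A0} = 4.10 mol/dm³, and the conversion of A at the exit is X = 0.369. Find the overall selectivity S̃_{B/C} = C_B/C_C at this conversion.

C_A = C_{A0}(1−X) = 2.587 mol/dm³.
Along a PFR/batch, dC_C/dC_A = −r_C/(r_B+r_C) = −k₂/(k₂+k₁·C_A).
Integrating from C_{A0} to C_A: C_C = (0.238/0.105)·ln[(0.238+0.105·4.10)/(0.238+0.105·2.59)] = 2.267·ln(0.6685/0.5096) = 0.6150 mol/dm³.
Then C_B = (C_{A0}−C_A) − C_C = 1.513 − 0.6150 = 0.8979 mol/dm³.
S̃_{B/C} = C_B/C_C = 0.8979/0.6150 = 1.46.

1.46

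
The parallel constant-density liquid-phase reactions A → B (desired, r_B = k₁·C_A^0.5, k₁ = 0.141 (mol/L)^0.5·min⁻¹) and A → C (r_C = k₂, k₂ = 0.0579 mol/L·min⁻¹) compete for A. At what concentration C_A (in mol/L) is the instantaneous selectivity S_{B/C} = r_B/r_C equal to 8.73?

12.9 mol/L

S_{B/C} = (k₁/k₂)·C_A^0.5 ⇒ C_A = (S·k₂/k₁)^(2).
= (8.73×0.0579/0.141)^(2) = (3.585)^(2) = 12.9 mol/L.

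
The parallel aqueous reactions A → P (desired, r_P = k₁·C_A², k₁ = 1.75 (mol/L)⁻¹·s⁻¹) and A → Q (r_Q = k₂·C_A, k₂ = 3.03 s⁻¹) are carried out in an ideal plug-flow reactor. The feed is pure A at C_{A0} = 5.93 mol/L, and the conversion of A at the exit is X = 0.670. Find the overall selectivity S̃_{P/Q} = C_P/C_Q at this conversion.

2.14

C_A = C_{A0}(1−X) = 1.957 mol/L.
Along a PFR/batch, dC_Q/dC_A = −r_Q/(r_P+r_Q) = −k₂/(k₂+k₁·C_A).
Integrating from C_{A0} to C_A: C_Q = (3.03/1.75)·ln[(3.03+1.75·5.93)/(3.03+1.75·1.96)] = 1.731·ln(13.41/6.455) = 1.266 mol/L.
Then C_P = (C_{A0}−C_A) − C_Q = 3.973 − 1.266 = 2.707 mol/L.
S̃_{P/Q} = C_P/C_Q = 2.707/1.266 = 2.14.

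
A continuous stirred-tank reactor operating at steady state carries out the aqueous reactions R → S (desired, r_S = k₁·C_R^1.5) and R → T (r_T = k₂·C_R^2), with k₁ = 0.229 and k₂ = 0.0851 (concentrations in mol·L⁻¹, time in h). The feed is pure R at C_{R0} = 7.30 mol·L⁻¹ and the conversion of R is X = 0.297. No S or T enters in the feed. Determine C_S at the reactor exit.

Exit C_R = C_{R0}(1−X) = 7.30×0.703 = 5.132 mol·L⁻¹.
A CSTR operates uniformly at the exit composition, giving r_S = 2.662 and r_T = 2.241 (each k·C_R^n at C_R = 5.132).
Fraction of consumed R going to S: r_S/(r_S+r_T) = 0.5429.
C_S = 0.5429·C_{R0}·X = 0.5429×7.30×0.297 = 1.18 mol·L⁻¹.

1.18 mol·L⁻¹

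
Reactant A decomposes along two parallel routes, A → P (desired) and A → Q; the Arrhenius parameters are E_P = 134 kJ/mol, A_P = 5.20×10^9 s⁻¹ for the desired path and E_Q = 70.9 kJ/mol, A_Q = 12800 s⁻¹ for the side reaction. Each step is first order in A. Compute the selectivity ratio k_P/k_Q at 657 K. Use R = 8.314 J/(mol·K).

With equal orders, S_{P/Q} = k_P/k_Q = (A_P/A_Q)·exp[(E_Q−E_P)/(RT)].
(E_Q−E_P)/(RT) = (70.9−134)×10³/(8.314×657) = -63100/5462 = -11.55.
k_P/k_Q = (5.20×10^9/12800)·exp(-11.55) = 4.062×10^5 × 9.618×10^-6 = 3.91.
Since E_P > E_Q, raising the temperature improves selectivity toward P.

3.91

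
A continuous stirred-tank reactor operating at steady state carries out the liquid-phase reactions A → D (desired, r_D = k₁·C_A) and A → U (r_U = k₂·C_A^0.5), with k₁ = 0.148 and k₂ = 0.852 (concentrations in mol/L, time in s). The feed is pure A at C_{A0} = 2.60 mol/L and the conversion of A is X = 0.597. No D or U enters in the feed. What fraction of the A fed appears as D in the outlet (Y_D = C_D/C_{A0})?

0.0901

Exit C_A = C_{A0}(1−X) = 2.60×0.403 = 1.048 mol/L.
A CSTR operates uniformly at the exit composition, giving r_D = 0.1551 and r_U = 0.8721 (each k·C_A^n at C_A = 1.048).
Fraction of consumed A going to D: r_D/(r_D+r_U) = 0.1510.
C_D = 0.1510·C_{A0}·X = 0.1510×2.60×0.597 = 0.234 mol/L; Y_D = C_D/C_{A0} = 0.0901.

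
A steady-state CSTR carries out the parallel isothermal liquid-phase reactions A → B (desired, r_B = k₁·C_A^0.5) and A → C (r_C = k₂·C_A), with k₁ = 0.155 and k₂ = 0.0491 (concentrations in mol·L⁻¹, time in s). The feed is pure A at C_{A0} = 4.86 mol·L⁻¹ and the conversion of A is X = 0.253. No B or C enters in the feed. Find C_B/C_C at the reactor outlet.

1.66

Exit C_A = C_{A0}(1−X) = 4.86×0.747 = 3.630 mol·L⁻¹.
Rates in a CSTR are evaluated at the outlet concentration: r_B = 0.155×3.630^0.5 = 0.2953, r_C = 0.0491×3.630 = 0.1783.
Overall selectivity = C_B/C_C = r_Bτ/(r_Cτ) = r_B/r_C = 1.66.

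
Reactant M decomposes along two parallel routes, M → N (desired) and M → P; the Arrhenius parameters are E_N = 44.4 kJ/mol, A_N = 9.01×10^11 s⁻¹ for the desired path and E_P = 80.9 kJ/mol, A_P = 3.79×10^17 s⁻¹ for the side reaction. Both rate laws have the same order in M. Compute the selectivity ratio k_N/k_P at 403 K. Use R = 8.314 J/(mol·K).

k_N/k_P = (A_N/A_P)·exp[−(E_N−E_P)/(RT)] = (A_N/A_P)·exp[(E_P−E_N)/(RT)].
(E_P−E_N)/(RT) = (80.9−44.4)×10³/(8.314×403) = 36500/3351 = 10.89.
k_N/k_P = (9.01×10^11/3.79×10^17)·exp(10.89) = 2.377×10^-6 × 53839 = 0.128.

0.128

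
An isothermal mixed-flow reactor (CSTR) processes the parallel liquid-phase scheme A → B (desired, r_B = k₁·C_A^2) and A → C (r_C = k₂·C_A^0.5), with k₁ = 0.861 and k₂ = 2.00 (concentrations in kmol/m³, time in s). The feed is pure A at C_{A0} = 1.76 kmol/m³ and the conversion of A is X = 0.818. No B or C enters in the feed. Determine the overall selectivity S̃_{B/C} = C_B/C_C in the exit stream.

0.0780

Exit C_A = C_{A0}(1−X) = 1.76×0.182 = 0.3203 kmol/m³.
Rates in a CSTR are evaluated at the outlet concentration: r_B = 0.861×0.3203^2 = 0.08834, r_C = 2.00×0.3203^0.5 = 1.132.
Overall selectivity = C_B/C_C = r_Bτ/(r_Cτ) = r_B/r_C = 0.0780.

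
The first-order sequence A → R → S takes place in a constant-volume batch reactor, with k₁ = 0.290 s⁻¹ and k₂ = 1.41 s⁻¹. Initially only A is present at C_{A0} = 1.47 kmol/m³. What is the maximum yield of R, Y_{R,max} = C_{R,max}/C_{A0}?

Evaluating C_R at t_opt = ln(k₂/k₁)/(k₂−k₁) gives C_{R,max}/C_{A0} = (k₁/k₂)^[k₂/(k₂−k₁)].
= (0.290/1.41)^(1.41/(1.41−0.290)) = (0.2057)^(1.259) = 0.1366.

0.137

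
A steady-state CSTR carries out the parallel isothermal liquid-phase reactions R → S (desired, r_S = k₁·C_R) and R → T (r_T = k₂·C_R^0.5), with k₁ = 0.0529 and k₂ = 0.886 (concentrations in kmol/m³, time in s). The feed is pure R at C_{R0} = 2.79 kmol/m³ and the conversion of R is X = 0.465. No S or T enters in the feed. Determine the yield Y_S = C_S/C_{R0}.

0.0316

Exit C_R = C_{R0}(1−X) = 2.79×0.535 = 1.493 kmol/m³.
In a CSTR the entire volume is at exit conditions, so r_S = 0.0529×1.493 = 0.07896 and r_T = 0.886×1.493^0.5 = 1.082.
Fraction of consumed R going to S: r_S/(r_S+r_T) = 0.06799.
C_S = 0.06799·C_{R0}·X = 0.06799×2.79×0.465 = 0.0882 kmol/m³; Y_S = C_S/C_{R0} = 0.0316.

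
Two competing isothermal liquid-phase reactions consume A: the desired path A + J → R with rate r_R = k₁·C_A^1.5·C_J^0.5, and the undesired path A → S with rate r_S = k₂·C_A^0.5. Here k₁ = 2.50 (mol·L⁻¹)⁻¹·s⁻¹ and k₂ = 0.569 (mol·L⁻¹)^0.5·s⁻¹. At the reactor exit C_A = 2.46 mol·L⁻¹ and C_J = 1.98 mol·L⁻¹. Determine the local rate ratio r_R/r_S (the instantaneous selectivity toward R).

S_{R/S} = r_R/r_S = (k₁·C_A^1.5·C_J^0.5)/(k₂·C_A^0.5) = (k₁/k₂)·C_A·C_J^0.5.
= (2.50×2.460^1.5×1.980^0.5) / (0.569×2.460^0.5) = 13.57/0.8924 = 15.2.

15.2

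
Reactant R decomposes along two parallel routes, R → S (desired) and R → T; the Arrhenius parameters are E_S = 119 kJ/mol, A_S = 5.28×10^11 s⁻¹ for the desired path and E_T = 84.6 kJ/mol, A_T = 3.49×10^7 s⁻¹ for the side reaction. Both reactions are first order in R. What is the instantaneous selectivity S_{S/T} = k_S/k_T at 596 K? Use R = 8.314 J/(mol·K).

Since both paths have the same order in R, the concentration cancels and S_{S/T} = k_S/k_T = (A_S/A_T)·exp[(E_T−E_S)/(RT)].
(E_T−E_S)/(RT) = (84.6−119)×10³/(8.314×596) = -34400/4955 = -6.942.
k_S/k_T = (5.28×10^11/3.49×10^7)·exp(-6.942) = 15129 × 9.661×10^-4 = 14.6.

14.6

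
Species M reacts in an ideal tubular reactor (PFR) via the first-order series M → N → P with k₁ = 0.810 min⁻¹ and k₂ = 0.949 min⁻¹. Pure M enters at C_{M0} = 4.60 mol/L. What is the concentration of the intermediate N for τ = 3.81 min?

0.503 mol/L

The intermediate concentration in a first-order A→B→C sequence is C_N = k₁C_{M0}(e^(−k₁τ) − e^(−k₂τ))/(k₂−k₁).
e^(−k₁τ) = e^(−0.810×3.81) = e^(−3.086) = 0.04568; e^(−k₂τ) = e^(−3.616) = 0.02690.
C_N = 0.810×4.60/(0.949−0.810) × (0.04568−0.02690) = 26.81×0.01878 = 0.5034 mol/L.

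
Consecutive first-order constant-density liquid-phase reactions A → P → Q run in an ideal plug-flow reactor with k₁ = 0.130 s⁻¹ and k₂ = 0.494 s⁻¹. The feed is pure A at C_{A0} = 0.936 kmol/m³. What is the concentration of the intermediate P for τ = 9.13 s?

The intermediate concentration in a first-order A→B→C sequence is C_P = k₁C_{A0}(e^(−k₁τ) − e^(−k₂τ))/(k₂−k₁).
e^(−k₁τ) = e^(−0.130×9.13) = e^(−1.187) = 0.3052; e^(−k₂τ) = e^(−4.510) = 0.01100.
C_P = 0.130×0.936/(0.494−0.130) × (0.3052−0.01100) = 0.3343×0.2942 = 0.09834 kmol/m³.

0.0983 kmol/m³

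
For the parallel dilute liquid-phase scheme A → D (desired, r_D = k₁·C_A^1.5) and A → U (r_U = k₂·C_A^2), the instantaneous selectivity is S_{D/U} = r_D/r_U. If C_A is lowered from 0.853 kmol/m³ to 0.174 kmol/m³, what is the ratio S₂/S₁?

2.21

S_{D/U} = (k₁/k₂)·C_A^-0.5, so S₂/S₁ = (C_{A,2}/C_{A,1})^-0.5.
= (0.174/0.853)^(-0.5) = (0.2040)^(-0.5) = 2.21.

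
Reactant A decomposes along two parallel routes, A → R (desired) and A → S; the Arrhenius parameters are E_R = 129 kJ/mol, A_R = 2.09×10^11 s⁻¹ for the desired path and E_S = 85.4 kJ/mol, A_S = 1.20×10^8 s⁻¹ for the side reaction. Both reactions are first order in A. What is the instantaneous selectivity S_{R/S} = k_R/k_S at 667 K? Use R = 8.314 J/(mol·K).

0.671

Since both paths have the same order in A, the concentration cancels and S_{R/S} = k_R/k_S = (A_R/A_S)·exp[(E_S−E_R)/(RT)].
(E_S−E_R)/(RT) = (85.4−129)×10³/(8.314×667) = -43600/5545 = -7.862.
k_R/k_S = (2.09×10^11/1.20×10^8)·exp(-7.862) = 1742 × 3.850×10^-4 = 0.671.
Since E_R > E_S, raising the temperature improves selectivity toward R.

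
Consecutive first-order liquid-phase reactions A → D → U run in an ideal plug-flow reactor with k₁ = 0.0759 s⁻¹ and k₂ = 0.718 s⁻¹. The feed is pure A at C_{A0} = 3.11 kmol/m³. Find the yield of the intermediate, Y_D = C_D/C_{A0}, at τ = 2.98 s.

0.0804

The intermediate concentration in a first-order A→B→C sequence is C_D = k₁C_{A0}(e^(−k₁τ) − e^(−k₂τ))/(k₂−k₁).
e^(−k₁τ) = e^(−0.0759×2.98) = e^(−0.2262) = 0.7976; e^(−k₂τ) = e^(−2.140) = 0.1177.
C_D = 0.0759×3.11/(0.718−0.0759) × (0.7976−0.1177) = 0.3676×0.6799 = 0.2499 kmol/m³.
Y_D = C_D/C_{A0} = 0.2499/3.11 = 0.0804.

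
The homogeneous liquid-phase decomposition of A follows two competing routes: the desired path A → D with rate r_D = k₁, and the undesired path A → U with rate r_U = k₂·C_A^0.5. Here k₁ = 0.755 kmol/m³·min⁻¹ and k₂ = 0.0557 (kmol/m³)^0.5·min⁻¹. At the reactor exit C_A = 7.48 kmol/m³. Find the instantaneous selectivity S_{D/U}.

S_{D/U} = r_D/r_U = (k₁)/(k₂·C_A^0.5) = (k₁/k₂)·C_A^-0.5.
= (0.755) / (0.0557×7.480^0.5) = 0.7550/0.1523 = 4.96.
The undesired path is higher order in A, so low C_A (CSTR or dilute feed) favours D.

4.96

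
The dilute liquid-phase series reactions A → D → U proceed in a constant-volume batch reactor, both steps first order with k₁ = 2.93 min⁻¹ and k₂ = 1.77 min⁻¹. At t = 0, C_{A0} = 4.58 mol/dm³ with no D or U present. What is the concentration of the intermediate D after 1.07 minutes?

1.24 mol/dm³

Solving the coupled first-order balances gives C_D(t) = [k₁/(k₂−k₁)]·C_{A0}·(e^(−k₁t) − e^(−k₂t)).
e^(−k₁t) = e^(−2.93×1.07) = e^(−3.135) = 0.04350; e^(−k₂t) = e^(−1.894) = 0.1505.
C_D = 2.93×4.58/(1.77−2.93) × (0.04350−0.1505) = (-11.57)×(-0.1070) = 1.238 mol/dm³.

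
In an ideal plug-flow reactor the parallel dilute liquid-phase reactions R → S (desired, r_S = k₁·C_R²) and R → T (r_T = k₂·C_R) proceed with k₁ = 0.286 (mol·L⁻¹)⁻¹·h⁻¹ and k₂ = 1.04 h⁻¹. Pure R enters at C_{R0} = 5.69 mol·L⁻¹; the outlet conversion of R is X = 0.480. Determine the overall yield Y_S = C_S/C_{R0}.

C_R = C_{R0}(1−X) = 2.959 mol·L⁻¹.
Along a PFR/batch, dC_T/dC_R = −r_T/(r_S+r_T) = −k₂/(k₂+k₁·C_R).
Integrating from C_{R0} to C_R: C_T = (1.04/0.286)·ln[(1.04+0.286·5.69)/(1.04+0.286·2.96)] = 3.636·ln(2.667/1.886) = 1.260 mol·L⁻¹.
Then C_S = (C_{R0}−C_R) − C_T = 2.731 − 1.260 = 1.471 mol·L⁻¹.
Y_S = C_S/C_{R0} = 1.471/5.69 = 0.259.

0.259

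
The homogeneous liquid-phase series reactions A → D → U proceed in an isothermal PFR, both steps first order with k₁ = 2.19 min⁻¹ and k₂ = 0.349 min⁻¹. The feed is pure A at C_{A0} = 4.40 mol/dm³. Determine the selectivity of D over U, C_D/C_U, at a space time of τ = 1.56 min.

Solving the coupled first-order balances gives C_D(τ) = [k₁/(k₂−k₁)]·C_{A0}·(e^(−k₁τ) − e^(−k₂τ)).
e^(−k₁τ) = e^(−2.19×1.56) = e^(−3.416) = 0.03283; e^(−k₂τ) = e^(−0.5444) = 0.5802.
C_D = 2.19×4.40/(0.349−2.19) × (0.03283−0.5802) = (-5.234)×(-0.5473) = 2.865 mol/dm³.
C_A = C_{A0}e^(−k₁τ) = 0.1445 mol/dm³, so C_U = C_{A0}−C_A−C_D = 1.391 mol/dm³; C_D/C_U = 2.06.

2.06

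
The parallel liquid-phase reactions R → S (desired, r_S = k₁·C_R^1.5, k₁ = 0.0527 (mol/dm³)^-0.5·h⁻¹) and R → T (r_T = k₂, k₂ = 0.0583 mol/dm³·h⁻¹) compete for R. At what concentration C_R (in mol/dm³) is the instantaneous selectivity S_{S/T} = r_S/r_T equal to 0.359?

S_{S/T} = (k₁/k₂)·C_R^1.5 ⇒ C_R = (S·k₂/k₁)^(1/1.5).
= (0.359×0.0583/0.0527)^(0.6667) = (0.3971)^(0.6667) = 0.540 mol/dm³.

0.540 mol/dm³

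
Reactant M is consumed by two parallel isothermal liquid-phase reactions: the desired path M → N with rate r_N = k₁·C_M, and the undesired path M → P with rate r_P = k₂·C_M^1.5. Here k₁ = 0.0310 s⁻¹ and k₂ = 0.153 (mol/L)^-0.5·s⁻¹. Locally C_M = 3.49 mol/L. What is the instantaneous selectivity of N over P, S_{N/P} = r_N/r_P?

0.108

S_{N/P} = r_N/r_P = (k₁·C_M)/(k₂·C_M^1.5) = (k₁/k₂)·C_M^-0.5.
= (0.0310×3.490) / (0.153×3.490^1.5) = 0.1082/0.9975 = 0.108.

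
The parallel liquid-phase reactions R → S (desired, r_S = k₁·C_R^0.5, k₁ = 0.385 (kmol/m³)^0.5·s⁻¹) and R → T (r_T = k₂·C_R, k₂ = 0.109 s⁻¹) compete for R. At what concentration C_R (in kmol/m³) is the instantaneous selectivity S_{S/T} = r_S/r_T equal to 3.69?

0.916 kmol/m³

S_{S/T} = (k₁/k₂)·C_R^-0.5 ⇒ C_R = (S·k₂/k₁)^(-2).
= (3.69×0.109/0.385)^(-2) = (1.045)^(-2) = 0.916 kmol/m³.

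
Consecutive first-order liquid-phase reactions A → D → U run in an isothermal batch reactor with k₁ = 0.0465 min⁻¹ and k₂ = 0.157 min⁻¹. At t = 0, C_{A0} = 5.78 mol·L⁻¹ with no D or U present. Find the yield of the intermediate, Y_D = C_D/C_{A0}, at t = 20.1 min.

Solving the coupled first-order balances gives C_D(t) = [k₁/(k₂−k₁)]·C_{A0}·(e^(−k₁t) − e^(−k₂t)).
e^(−k₁t) = e^(−0.0465×20.1) = e^(−0.9347) = 0.3927; e^(−k₂t) = e^(−3.156) = 0.04261.
C_D = 0.0465×5.78/(0.157−0.0465) × (0.3927−0.04261) = 2.432×0.3501 = 0.8516 mol·L⁻¹.
Y_D = C_D/C_{A0} = 0.8516/5.78 = 0.147.

0.147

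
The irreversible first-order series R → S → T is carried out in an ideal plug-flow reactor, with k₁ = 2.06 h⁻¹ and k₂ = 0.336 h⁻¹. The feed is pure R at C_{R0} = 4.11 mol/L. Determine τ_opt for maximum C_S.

1.05 h

Setting dC_S/dτ = 0 gives τ_opt = ln(k₂/k₁)/(k₂−k₁).
= ln(0.336/2.06)/(0.336−2.06) = ln(0.1631)/-1.724 = -1.813/-1.724 = 1.05 h.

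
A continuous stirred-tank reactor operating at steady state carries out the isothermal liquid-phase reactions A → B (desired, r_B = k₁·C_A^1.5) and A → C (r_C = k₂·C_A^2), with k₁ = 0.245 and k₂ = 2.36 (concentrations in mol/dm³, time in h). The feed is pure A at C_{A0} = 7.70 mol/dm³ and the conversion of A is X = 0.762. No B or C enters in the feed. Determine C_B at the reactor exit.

0.418 mol/dm³

Exit C_A = C_{A0}(1−X) = 7.70×0.238 = 1.833 mol/dm³.
In a CSTR the entire volume is at exit conditions, so r_B = 0.245×1.833^1.5 = 0.6078 and r_C = 2.36×1.833^2 = 7.926.
Fraction of consumed A going to B: r_B/(r_B+r_C) = 0.07122.
C_B = 0.07122·C_{A0}·X = 0.07122×7.70×0.762 = 0.418 mol/dm³.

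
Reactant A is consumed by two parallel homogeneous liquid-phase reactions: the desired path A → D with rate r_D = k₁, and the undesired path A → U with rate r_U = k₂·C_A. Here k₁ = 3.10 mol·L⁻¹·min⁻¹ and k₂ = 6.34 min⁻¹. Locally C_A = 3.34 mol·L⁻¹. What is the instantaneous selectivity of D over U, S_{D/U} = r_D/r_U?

0.146

S_{D/U} = r_D/r_U = (k₁)/(k₂·C_A) = (k₁/k₂)·C_A⁻¹.
= (3.10) / (6.34×3.340) = 3.100/21.18 = 0.146.
The undesired path is higher order in A, so low C_A (CSTR or dilute feed) favours D.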